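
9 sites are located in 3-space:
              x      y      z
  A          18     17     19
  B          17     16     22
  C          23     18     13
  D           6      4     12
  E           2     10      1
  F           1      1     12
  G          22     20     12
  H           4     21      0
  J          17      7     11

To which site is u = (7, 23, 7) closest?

Compare squared distances (the ordering matches that of the actual distances):
|uA|² = (7−18)² + (23−17)² + (7−19)² = 121 + 36 + 144 = 301
|uB|² = (7−17)² + (23−16)² + (7−22)² = 100 + 49 + 225 = 374
|uC|² = (7−23)² + (23−18)² + (7−13)² = 256 + 25 + 36 = 317
|uD|² = (7−6)² + (23−4)² + (7−12)² = 1 + 361 + 25 = 387
|uE|² = (7−2)² + (23−10)² + (7−1)² = 25 + 169 + 36 = 230
|uF|² = (7−1)² + (23−1)² + (7−12)² = 36 + 484 + 25 = 545
|uG|² = (7−22)² + (23−20)² + (7−12)² = 225 + 9 + 25 = 259
|uH|² = (7−4)² + (23−21)² + (7−0)² = 9 + 4 + 49 = 62
|uJ|² = (7−17)² + (23−7)² + (7−11)² = 100 + 256 + 16 = 372
The smallest is to H, so u lies in the Voronoi region of H.

H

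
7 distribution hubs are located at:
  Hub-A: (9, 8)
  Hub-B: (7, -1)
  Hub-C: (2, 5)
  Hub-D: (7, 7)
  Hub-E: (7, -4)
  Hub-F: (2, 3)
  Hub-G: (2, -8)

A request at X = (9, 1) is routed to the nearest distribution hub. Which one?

Compare squared distances (the ordering matches that of the actual distances):
d²(X, Hub-A) = (9−9)² + (1−8)² = 0 + 49 = 49
d²(X, Hub-B) = (9−7)² + (1−(-1))² = 4 + 4 = 8
d²(X, Hub-C) = (9−2)² + (1−5)² = 49 + 16 = 65
d²(X, Hub-D) = (9−7)² + (1−7)² = 4 + 36 = 40
d²(X, Hub-E) = (9−7)² + (1−(-4))² = 4 + 25 = 29
d²(X, Hub-F) = (9−2)² + (1−3)² = 49 + 4 = 53
d²(X, Hub-G) = (9−2)² + (1−(-8))² = 49 + 81 = 130
The smallest is to Hub-B, so X lies in the Voronoi region of Hub-B.

Hub-B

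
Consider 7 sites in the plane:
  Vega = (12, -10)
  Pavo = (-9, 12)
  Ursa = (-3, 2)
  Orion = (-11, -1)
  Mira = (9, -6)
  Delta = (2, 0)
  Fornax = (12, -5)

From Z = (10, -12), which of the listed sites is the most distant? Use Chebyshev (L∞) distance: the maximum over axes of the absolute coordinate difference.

Pavo

d(Z, Vega) = max(2, 2) = 2
d(Z, Pavo) = max(19, 24) = 24
d(Z, Ursa) = max(13, 14) = 14
d(Z, Orion) = max(21, 11) = 21
d(Z, Mira) = max(1, 6) = 6
d(Z, Delta) = max(8, 12) = 12
d(Z, Fornax) = max(2, 7) = 7
The largest is to Pavo.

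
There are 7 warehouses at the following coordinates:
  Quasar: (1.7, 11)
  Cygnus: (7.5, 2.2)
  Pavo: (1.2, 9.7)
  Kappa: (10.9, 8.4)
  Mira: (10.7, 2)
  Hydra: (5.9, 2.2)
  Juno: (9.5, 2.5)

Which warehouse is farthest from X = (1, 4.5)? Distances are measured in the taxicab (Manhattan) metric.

d(X, Quasar) = |1−1.7| + |4.5−11| = 0.7 + 6.5 = 7.2
d(X, Cygnus) = |1−7.5| + |4.5−2.2| = 6.5 + 2.3 = 8.8
d(X, Pavo) = |1−1.2| + |4.5−9.7| = 0.2 + 5.2 = 5.4
d(X, Kappa) = |1−10.9| + |4.5−8.4| = 9.9 + 3.9 = 13.8
d(X, Mira) = |1−10.7| + |4.5−2| = 9.7 + 2.5 = 12.2
d(X, Hydra) = |1−5.9| + |4.5−2.2| = 4.9 + 2.3 = 7.2
d(X, Juno) = |1−9.5| + |4.5−2.5| = 8.5 + 2 = 10.5
The largest is to Kappa.

Kappa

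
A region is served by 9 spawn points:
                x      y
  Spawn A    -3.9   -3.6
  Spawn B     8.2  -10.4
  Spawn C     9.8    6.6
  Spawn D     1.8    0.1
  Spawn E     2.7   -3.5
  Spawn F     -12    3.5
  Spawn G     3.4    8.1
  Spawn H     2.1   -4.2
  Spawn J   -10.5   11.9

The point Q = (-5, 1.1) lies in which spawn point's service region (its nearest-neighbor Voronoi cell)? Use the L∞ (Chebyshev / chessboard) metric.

Spawn A

d(Q, Spawn A) = max(1.1, 4.7) = 4.7
d(Q, Spawn B) = max(13.2, 11.5) = 13.2
d(Q, Spawn C) = max(14.8, 5.5) = 14.8
d(Q, Spawn D) = max(6.8, 1) = 6.8
d(Q, Spawn E) = max(7.7, 4.6) = 7.7
d(Q, Spawn F) = max(7, 2.4) = 7
d(Q, Spawn G) = max(8.4, 7) = 8.4
d(Q, Spawn H) = max(7.1, 5.3) = 7.1
d(Q, Spawn J) = max(5.5, 10.8) = 10.8
Minimum is at Spawn A.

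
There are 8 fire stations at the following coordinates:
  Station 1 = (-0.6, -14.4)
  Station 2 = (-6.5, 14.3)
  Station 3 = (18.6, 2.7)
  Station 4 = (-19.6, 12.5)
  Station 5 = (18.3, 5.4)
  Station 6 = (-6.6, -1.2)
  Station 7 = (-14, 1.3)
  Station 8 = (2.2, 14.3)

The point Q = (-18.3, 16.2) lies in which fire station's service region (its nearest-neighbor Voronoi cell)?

Compare squared distances (the ordering matches that of the actual distances):
d²(Q, Station 1) = 313.29 + 936.36 = 1249.65
d²(Q, Station 2) = 139.24 + 3.61 = 142.85
d²(Q, Station 3) = 1361.61 + 182.25 = 1543.86
d²(Q, Station 4) = 1.69 + 13.69 = 15.38
d²(Q, Station 5) = 1339.56 + 116.64 = 1456.2
d²(Q, Station 6) = 136.89 + 302.76 = 439.65
d²(Q, Station 7) = 18.49 + 222.01 = 240.5
d²(Q, Station 8) = 420.25 + 3.61 = 423.86
Minimum is at Station 4.

Station 4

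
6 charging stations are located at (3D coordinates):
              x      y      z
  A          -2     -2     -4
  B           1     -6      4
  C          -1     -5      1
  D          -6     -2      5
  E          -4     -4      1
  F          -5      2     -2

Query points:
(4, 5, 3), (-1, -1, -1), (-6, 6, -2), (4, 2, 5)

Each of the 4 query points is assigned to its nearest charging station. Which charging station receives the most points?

(4, 5, 3) — d² to each: A:134, B:131, C:129, D:153, E:149, F:115 → nearest is F
(-1, -1, -1) — d² to each: A:11, B:54, C:20, D:62, E:22, F:26 → nearest is A
(-6, 6, -2) — d² to each: A:84, B:229, C:155, D:113, E:113, F:17 → nearest is F
(4, 2, 5) — d² to each: A:133, B:74, C:90, D:116, E:116, F:130 → nearest is B
Tally — A:1, B:1, F:2. F captures the most (2).

F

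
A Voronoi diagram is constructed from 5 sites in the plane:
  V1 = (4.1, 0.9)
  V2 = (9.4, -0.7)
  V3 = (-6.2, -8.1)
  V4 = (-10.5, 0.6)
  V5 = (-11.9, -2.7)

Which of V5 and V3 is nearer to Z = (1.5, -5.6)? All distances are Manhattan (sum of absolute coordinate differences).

V3

d(Z,V5) = |1.5−(-11.9)| + |-5.6−(-2.7)| = 13.4 + 2.9 = 16.3
d(Z,V3) = |1.5−(-6.2)| + |-5.6−(-8.1)| = 7.7 + 2.5 = 10.2
16.3 > 10.2, so V3 is closer.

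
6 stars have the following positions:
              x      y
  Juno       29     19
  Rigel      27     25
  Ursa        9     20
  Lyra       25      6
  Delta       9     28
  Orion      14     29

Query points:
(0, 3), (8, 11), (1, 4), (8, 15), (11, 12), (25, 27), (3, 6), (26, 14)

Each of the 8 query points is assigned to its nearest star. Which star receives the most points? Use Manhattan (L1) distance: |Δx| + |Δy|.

(0, 3) — d to each: Juno:45, Rigel:49, Ursa:26, Lyra:28, Delta:34, Orion:40 → nearest is Ursa
(8, 11) — d to each: Juno:29, Rigel:33, Ursa:10, Lyra:22, Delta:18, Orion:24 → nearest is Ursa
(1, 4) — d to each: Juno:43, Rigel:47, Ursa:24, Lyra:26, Delta:32, Orion:38 → nearest is Ursa
(8, 15) — d to each: Juno:25, Rigel:29, Ursa:6, Lyra:26, Delta:14, Orion:20 → nearest is Ursa
(11, 12) — d to each: Juno:25, Rigel:29, Ursa:10, Lyra:20, Delta:18, Orion:20 → nearest is Ursa
(25, 27) — d to each: Juno:12, Rigel:4, Ursa:23, Lyra:21, Delta:17, Orion:13 → nearest is Rigel
(3, 6) — d to each: Juno:39, Rigel:43, Ursa:20, Lyra:22, Delta:28, Orion:34 → nearest is Ursa
(26, 14) — d to each: Juno:8, Rigel:12, Ursa:23, Lyra:9, Delta:31, Orion:27 → nearest is Juno
Tally — Juno:1, Rigel:1, Ursa:6. Ursa captures the most (6).

Ursa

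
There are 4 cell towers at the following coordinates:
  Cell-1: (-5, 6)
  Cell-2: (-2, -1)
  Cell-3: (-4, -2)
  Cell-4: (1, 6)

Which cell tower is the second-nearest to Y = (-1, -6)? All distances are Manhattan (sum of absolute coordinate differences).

d(Y, Cell-1) = |-1−(-5)| + |-6−6| = 4 + 12 = 16
d(Y, Cell-2) = |-1−(-2)| + |-6−(-1)| = 1 + 5 = 6
d(Y, Cell-3) = |-1−(-4)| + |-6−(-2)| = 3 + 4 = 7
d(Y, Cell-4) = |-1−1| + |-6−6| = 2 + 12 = 14
Sorted ascending: Cell-2, Cell-3, Cell-4, … — the second-nearest is Cell-3.

Cell-3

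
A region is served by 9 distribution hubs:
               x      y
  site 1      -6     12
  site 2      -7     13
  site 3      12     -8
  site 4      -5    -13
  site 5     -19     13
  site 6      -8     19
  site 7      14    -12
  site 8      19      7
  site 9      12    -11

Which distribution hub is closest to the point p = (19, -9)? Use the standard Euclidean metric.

site 7

Compare squared distances (the ordering matches that of the actual distances):
d²(p, site 1) = 625 + 441 = 1066
d²(p, site 2) = 676 + 484 = 1160
d²(p, site 3) = 49 + 1 = 50
d²(p, site 4) = 576 + 16 = 592
d²(p, site 5) = 1444 + 484 = 1928
d²(p, site 6) = 729 + 784 = 1513
d²(p, site 7) = 25 + 9 = 34
d²(p, site 8) = 0 + 256 = 256
d²(p, site 9) = 49 + 4 = 53
site 7 is nearest.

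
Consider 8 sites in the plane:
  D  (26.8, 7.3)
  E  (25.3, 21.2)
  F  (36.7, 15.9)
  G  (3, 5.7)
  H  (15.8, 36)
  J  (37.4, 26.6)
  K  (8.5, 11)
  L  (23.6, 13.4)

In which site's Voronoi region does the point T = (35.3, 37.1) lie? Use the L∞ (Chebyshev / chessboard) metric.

J

d(T,D) = max(8.5, 29.8) = 29.8
d(T,E) = max(10, 15.9) = 15.9
d(T,F) = max(1.4, 21.2) = 21.2
d(T,G) = max(32.3, 31.4) = 32.3
d(T,H) = max(19.5, 1.1) = 19.5
d(T,J) = max(2.1, 10.5) = 10.5
d(T,K) = max(26.8, 26.1) = 26.8
d(T,L) = max(11.7, 23.7) = 23.7
J is nearest.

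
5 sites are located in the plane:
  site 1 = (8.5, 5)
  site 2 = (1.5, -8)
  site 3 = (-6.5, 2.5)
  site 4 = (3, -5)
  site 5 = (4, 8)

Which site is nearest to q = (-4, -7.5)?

Since √ is increasing, it suffices to compare squared distances:
d²(q, site 1) = 156.25 + 156.25 = 312.5
d²(q, site 2) = 30.25 + 0.25 = 30.5
d²(q, site 3) = 6.25 + 100 = 106.25
d²(q, site 4) = 49 + 6.25 = 55.25
d²(q, site 5) = 64 + 240.25 = 304.25
Minimum is at site 2.

site 2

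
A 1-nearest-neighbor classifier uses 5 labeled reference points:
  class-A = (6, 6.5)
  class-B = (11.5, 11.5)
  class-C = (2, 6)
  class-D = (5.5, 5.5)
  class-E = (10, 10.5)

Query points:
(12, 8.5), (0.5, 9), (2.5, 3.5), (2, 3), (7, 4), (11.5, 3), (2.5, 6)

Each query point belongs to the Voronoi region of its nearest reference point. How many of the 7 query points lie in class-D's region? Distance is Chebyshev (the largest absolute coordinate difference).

1

(12, 8.5) — d to each: class-A:6, class-B:3, class-C:10, class-D:6.5, class-E:2 → nearest is class-E
(0.5, 9) — d to each: class-A:5.5, class-B:11, class-C:3, class-D:5, class-E:9.5 → nearest is class-C
(2.5, 3.5) — d to each: class-A:3.5, class-B:9, class-C:2.5, class-D:3, class-E:7.5 → nearest is class-C
(2, 3) — d to each: class-A:4, class-B:9.5, class-C:3, class-D:3.5, class-E:8 → nearest is class-C
(7, 4) — d to each: class-A:2.5, class-B:7.5, class-C:5, class-D:1.5, class-E:6.5 → nearest is class-D
(11.5, 3) — d to each: class-A:5.5, class-B:8.5, class-C:9.5, class-D:6, class-E:7.5 → nearest is class-A
(2.5, 6) — d to each: class-A:3.5, class-B:9, class-C:0.5, class-D:3, class-E:7.5 → nearest is class-C
1 of the 7 points has class-D as nearest.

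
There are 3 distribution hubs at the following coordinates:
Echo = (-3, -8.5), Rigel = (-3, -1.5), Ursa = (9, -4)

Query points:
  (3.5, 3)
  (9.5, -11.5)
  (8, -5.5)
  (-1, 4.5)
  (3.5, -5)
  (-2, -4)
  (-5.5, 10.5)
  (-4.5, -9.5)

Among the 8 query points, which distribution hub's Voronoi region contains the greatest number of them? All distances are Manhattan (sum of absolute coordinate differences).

(3.5, 3) — d to each: Echo:18, Rigel:11, Ursa:12.5 → nearest is Rigel
(9.5, -11.5) — d to each: Echo:15.5, Rigel:22.5, Ursa:8 → nearest is Ursa
(8, -5.5) — d to each: Echo:14, Rigel:15, Ursa:2.5 → nearest is Ursa
(-1, 4.5) — d to each: Echo:15, Rigel:8, Ursa:18.5 → nearest is Rigel
(3.5, -5) — d to each: Echo:10, Rigel:10, Ursa:6.5 → nearest is Ursa
(-2, -4) — d to each: Echo:5.5, Rigel:3.5, Ursa:11 → nearest is Rigel
(-5.5, 10.5) — d to each: Echo:21.5, Rigel:14.5, Ursa:29 → nearest is Rigel
(-4.5, -9.5) — d to each: Echo:2.5, Rigel:9.5, Ursa:19 → nearest is Echo
Tally — Echo:1, Rigel:4, Ursa:3. Rigel captures the most (4).

Rigel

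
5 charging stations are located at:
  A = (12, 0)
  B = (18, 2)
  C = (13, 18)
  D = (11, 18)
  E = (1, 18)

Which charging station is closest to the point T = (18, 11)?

C

Compare squared distances (the ordering matches that of the actual distances):
|TA|² = 36 + 121 = 157
|TB|² = 0 + 81 = 81
|TC|² = 25 + 49 = 74
|TD|² = 49 + 49 = 98
|TE|² = 289 + 49 = 338
The smallest is to C, so T lies in the Voronoi region of C.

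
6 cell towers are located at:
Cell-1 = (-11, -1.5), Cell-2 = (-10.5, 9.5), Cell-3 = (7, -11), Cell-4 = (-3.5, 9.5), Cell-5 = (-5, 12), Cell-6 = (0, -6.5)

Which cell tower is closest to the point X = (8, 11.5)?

Cell-4

Squared Euclidean distances:
d²(X, Cell-1) = 361 + 169 = 530
d²(X, Cell-2) = 342.25 + 4 = 346.25
d²(X, Cell-3) = 1 + 506.25 = 507.25
d²(X, Cell-4) = 132.25 + 4 = 136.25
d²(X, Cell-5) = 169 + 0.25 = 169.25
d²(X, Cell-6) = 64 + 324 = 388
Minimum is at Cell-4.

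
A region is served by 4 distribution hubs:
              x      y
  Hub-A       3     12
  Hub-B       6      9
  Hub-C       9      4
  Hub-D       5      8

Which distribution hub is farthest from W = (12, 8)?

Since √ is increasing, it suffices to compare squared distances:
d²(W, Hub-A) = 81 + 16 = 97
d²(W, Hub-B) = 36 + 1 = 37
d²(W, Hub-C) = 9 + 16 = 25
d²(W, Hub-D) = 49 + 0 = 49
The largest is to Hub-A.

Hub-A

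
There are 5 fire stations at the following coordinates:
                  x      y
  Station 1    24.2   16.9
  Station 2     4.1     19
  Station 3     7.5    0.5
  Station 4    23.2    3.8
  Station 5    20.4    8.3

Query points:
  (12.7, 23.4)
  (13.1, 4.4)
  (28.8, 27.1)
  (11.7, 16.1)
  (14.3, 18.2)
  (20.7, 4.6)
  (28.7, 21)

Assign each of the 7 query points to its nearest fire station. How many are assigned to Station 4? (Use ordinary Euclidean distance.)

(12.7, 23.4) — d² to each: Station 1:174.5, Station 2:93.32, Station 3:551.45, Station 4:494.41, Station 5:287.3 → nearest is Station 2
(13.1, 4.4) — d² to each: Station 1:279.46, Station 2:294.16, Station 3:46.57, Station 4:102.37, Station 5:68.5 → nearest is Station 3
(28.8, 27.1) — d² to each: Station 1:125.2, Station 2:675.7, Station 3:1161.25, Station 4:574.25, Station 5:424 → nearest is Station 1
(11.7, 16.1) — d² to each: Station 1:156.89, Station 2:66.17, Station 3:261, Station 4:283.54, Station 5:136.53 → nearest is Station 2
(14.3, 18.2) — d² to each: Station 1:99.7, Station 2:104.68, Station 3:359.53, Station 4:286.57, Station 5:135.22 → nearest is Station 1
(20.7, 4.6) — d² to each: Station 1:163.54, Station 2:482.92, Station 3:191.05, Station 4:6.89, Station 5:13.78 → nearest is Station 4
(28.7, 21) — d² to each: Station 1:37.06, Station 2:609.16, Station 3:869.69, Station 4:326.09, Station 5:230.18 → nearest is Station 1
1 of the 7 points has Station 4 as nearest.

1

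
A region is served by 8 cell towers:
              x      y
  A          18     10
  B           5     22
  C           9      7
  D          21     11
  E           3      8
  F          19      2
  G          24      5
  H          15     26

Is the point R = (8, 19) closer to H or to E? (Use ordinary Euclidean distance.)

Compare squared distances:
|RH|² = (8−15)² + (19−26)² = 49 + 49 = 98
|RE|² = (8−3)² + (19−8)² = 25 + 121 = 146
98 < 146, so H is closer.

H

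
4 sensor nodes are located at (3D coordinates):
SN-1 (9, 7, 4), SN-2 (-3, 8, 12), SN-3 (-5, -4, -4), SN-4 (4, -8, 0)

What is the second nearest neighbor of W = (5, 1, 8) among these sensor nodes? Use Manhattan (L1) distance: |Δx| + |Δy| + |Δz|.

d(W, SN-1) = |5−9| + |1−7| + |8−4| = 4 + 6 + 4 = 14
d(W, SN-2) = |5−(-3)| + |1−8| + |8−12| = 8 + 7 + 4 = 19
d(W, SN-3) = |5−(-5)| + |1−(-4)| + |8−(-4)| = 10 + 5 + 12 = 27
d(W, SN-4) = |5−4| + |1−(-8)| + |8−0| = 1 + 9 + 8 = 18
Sorted ascending: SN-1, SN-4, SN-2, … — the second-nearest is SN-4.

SN-4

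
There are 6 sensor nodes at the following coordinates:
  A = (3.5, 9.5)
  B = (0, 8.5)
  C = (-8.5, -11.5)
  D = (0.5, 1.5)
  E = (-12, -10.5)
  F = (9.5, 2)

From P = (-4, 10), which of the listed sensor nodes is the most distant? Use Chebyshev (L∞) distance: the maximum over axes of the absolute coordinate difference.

d(P,A) = max(7.5, 0.5) = 7.5
d(P,B) = max(4, 1.5) = 4
d(P,C) = max(4.5, 21.5) = 21.5
d(P,D) = max(4.5, 8.5) = 8.5
d(P,E) = max(8, 20.5) = 20.5
d(P,F) = max(13.5, 8) = 13.5
The largest is to C.

C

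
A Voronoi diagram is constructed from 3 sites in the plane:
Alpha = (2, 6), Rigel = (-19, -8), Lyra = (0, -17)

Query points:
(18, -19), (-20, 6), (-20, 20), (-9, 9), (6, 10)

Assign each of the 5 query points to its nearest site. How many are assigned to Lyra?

1

(18, -19) — d² to each: Alpha:881, Rigel:1490, Lyra:328 → nearest is Lyra
(-20, 6) — d² to each: Alpha:484, Rigel:197, Lyra:929 → nearest is Rigel
(-20, 20) — d² to each: Alpha:680, Rigel:785, Lyra:1769 → nearest is Alpha
(-9, 9) — d² to each: Alpha:130, Rigel:389, Lyra:757 → nearest is Alpha
(6, 10) — d² to each: Alpha:32, Rigel:949, Lyra:765 → nearest is Alpha
1 of the 5 points has Lyra as nearest.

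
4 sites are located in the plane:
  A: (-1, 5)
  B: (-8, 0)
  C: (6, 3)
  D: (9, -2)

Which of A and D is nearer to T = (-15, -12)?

A

Compare squared distances:
|TA|² = (-15−(-1))² + (-12−5)² = 196 + 289 = 485
|TD|² = (-15−9)² + (-12−(-2))² = 576 + 100 = 676
485 < 676, so A is closer.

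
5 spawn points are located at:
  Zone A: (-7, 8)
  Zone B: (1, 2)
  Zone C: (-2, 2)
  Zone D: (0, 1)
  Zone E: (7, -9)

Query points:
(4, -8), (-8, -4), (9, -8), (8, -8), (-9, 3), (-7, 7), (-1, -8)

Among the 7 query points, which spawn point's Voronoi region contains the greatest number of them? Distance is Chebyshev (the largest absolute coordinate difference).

Zone E

(4, -8) — d to each: Zone A:16, Zone B:10, Zone C:10, Zone D:9, Zone E:3 → nearest is Zone E
(-8, -4) — d to each: Zone A:12, Zone B:9, Zone C:6, Zone D:8, Zone E:15 → nearest is Zone C
(9, -8) — d to each: Zone A:16, Zone B:10, Zone C:11, Zone D:9, Zone E:2 → nearest is Zone E
(8, -8) — d to each: Zone A:16, Zone B:10, Zone C:10, Zone D:9, Zone E:1 → nearest is Zone E
(-9, 3) — d to each: Zone A:5, Zone B:10, Zone C:7, Zone D:9, Zone E:16 → nearest is Zone A
(-7, 7) — d to each: Zone A:1, Zone B:8, Zone C:5, Zone D:7, Zone E:16 → nearest is Zone A
(-1, -8) — d to each: Zone A:16, Zone B:10, Zone C:10, Zone D:9, Zone E:8 → nearest is Zone E
Tally — Zone A:2, Zone C:1, Zone E:4. Zone E captures the most (4).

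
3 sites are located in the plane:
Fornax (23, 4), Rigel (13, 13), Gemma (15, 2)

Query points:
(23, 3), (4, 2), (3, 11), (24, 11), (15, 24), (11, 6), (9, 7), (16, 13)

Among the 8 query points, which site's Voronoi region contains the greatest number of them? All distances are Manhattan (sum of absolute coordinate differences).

(23, 3) — d to each: Fornax:1, Rigel:20, Gemma:9 → nearest is Fornax
(4, 2) — d to each: Fornax:21, Rigel:20, Gemma:11 → nearest is Gemma
(3, 11) — d to each: Fornax:27, Rigel:12, Gemma:21 → nearest is Rigel
(24, 11) — d to each: Fornax:8, Rigel:13, Gemma:18 → nearest is Fornax
(15, 24) — d to each: Fornax:28, Rigel:13, Gemma:22 → nearest is Rigel
(11, 6) — d to each: Fornax:14, Rigel:9, Gemma:8 → nearest is Gemma
(9, 7) — d to each: Fornax:17, Rigel:10, Gemma:11 → nearest is Rigel
(16, 13) — d to each: Fornax:16, Rigel:3, Gemma:12 → nearest is Rigel
Tally — Fornax:2, Rigel:4, Gemma:2. Rigel captures the most (4).

Rigel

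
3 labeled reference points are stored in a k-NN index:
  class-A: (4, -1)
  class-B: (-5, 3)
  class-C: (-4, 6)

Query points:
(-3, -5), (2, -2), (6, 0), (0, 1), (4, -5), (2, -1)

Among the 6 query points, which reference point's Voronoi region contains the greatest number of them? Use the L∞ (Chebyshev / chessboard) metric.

(-3, -5) — d to each: class-A:7, class-B:8, class-C:11 → nearest is class-A
(2, -2) — d to each: class-A:2, class-B:7, class-C:8 → nearest is class-A
(6, 0) — d to each: class-A:2, class-B:11, class-C:10 → nearest is class-A
(0, 1) — d to each: class-A:4, class-B:5, class-C:5 → nearest is class-A
(4, -5) — d to each: class-A:4, class-B:9, class-C:11 → nearest is class-A
(2, -1) — d to each: class-A:2, class-B:7, class-C:7 → nearest is class-A
Tally — class-A:6. class-A captures the most (6).

class-A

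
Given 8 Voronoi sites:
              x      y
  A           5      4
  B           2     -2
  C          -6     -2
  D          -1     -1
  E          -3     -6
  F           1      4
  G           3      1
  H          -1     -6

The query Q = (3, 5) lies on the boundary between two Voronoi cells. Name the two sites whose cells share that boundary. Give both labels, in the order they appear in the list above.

Squared distances from Q to each site:
|QA|² = (3−5)² + (5−4)² = 4 + 1 = 5
|QB|² = (3−2)² + (5−(-2))² = 1 + 49 = 50
|QC|² = (3−(-6))² + (5−(-2))² = 81 + 49 = 130
|QD|² = (3−(-1))² + (5−(-1))² = 16 + 36 = 52
|QE|² = (3−(-3))² + (5−(-6))² = 36 + 121 = 157
|QF|² = (3−1)² + (5−4)² = 4 + 1 = 5
|QG|² = (3−3)² + (5−1)² = 0 + 16 = 16
|QH|² = (3−(-1))² + (5−(-6))² = 16 + 121 = 137
Q is equidistant from A and F (both at squared distance 5), and every other site is strictly farther — so Q lies on the A–F Voronoi edge.

A and F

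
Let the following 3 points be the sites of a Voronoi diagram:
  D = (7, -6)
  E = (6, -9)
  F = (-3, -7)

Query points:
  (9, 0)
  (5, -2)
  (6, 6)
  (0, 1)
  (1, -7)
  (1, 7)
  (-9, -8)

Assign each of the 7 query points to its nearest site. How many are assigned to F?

3

(9, 0) — d² to each: D:40, E:90, F:193 → nearest is D
(5, -2) — d² to each: D:20, E:50, F:89 → nearest is D
(6, 6) — d² to each: D:145, E:225, F:250 → nearest is D
(0, 1) — d² to each: D:98, E:136, F:73 → nearest is F
(1, -7) — d² to each: D:37, E:29, F:16 → nearest is F
(1, 7) — d² to each: D:205, E:281, F:212 → nearest is D
(-9, -8) — d² to each: D:260, E:226, F:37 → nearest is F
3 of the 7 points have F as nearest.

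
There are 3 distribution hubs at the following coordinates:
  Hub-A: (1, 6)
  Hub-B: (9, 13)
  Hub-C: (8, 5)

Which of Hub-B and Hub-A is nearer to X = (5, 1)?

Hub-A

Compare squared distances:
d²(X, Hub-B) = (5−9)² + (1−13)² = 16 + 144 = 160
d²(X, Hub-A) = (5−1)² + (1−6)² = 16 + 25 = 41
160 > 41, so Hub-A is closer.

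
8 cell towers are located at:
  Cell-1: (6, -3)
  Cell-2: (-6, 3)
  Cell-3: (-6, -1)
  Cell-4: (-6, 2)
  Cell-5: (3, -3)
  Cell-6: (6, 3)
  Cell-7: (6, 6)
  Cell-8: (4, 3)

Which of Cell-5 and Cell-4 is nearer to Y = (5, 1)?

Cell-5

Compare squared distances:
d²(Y, Cell-5) = (5−3)² + (1−(-3))² = 4 + 16 = 20
d²(Y, Cell-4) = (5−(-6))² + (1−2)² = 121 + 1 = 122
20 < 122, so Cell-5 is closer.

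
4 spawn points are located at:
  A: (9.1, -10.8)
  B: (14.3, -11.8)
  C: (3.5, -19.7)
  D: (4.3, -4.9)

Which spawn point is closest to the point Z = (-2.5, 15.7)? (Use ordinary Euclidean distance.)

Since √ is increasing, it suffices to compare squared distances:
|ZA|² = (-2.5−9.1)² + (15.7−(-10.8))² = 134.56 + 702.25 = 836.81
|ZB|² = (-2.5−14.3)² + (15.7−(-11.8))² = 282.24 + 756.25 = 1038.49
|ZC|² = (-2.5−3.5)² + (15.7−(-19.7))² = 36 + 1253.16 = 1289.16
|ZD|² = (-2.5−4.3)² + (15.7−(-4.9))² = 46.24 + 424.36 = 470.6
Minimum is at D.

D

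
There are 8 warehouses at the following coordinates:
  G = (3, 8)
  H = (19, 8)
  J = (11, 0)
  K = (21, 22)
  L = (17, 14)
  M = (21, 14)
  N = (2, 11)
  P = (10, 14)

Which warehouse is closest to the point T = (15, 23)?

K

Since √ is increasing, it suffices to compare squared distances:
|TG|² = (15−3)² + (23−8)² = 144 + 225 = 369
|TH|² = (15−19)² + (23−8)² = 16 + 225 = 241
|TJ|² = (15−11)² + (23−0)² = 16 + 529 = 545
|TK|² = (15−21)² + (23−22)² = 36 + 1 = 37
|TL|² = (15−17)² + (23−14)² = 4 + 81 = 85
|TM|² = (15−21)² + (23−14)² = 36 + 81 = 117
|TN|² = (15−2)² + (23−11)² = 169 + 144 = 313
|TP|² = (15−10)² + (23−14)² = 25 + 81 = 106
K is nearest.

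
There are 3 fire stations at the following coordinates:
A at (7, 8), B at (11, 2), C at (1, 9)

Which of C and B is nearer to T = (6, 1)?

B

Compare squared distances:
|TC|² = (6−1)² + (1−9)² = 25 + 64 = 89
|TB|² = (6−11)² + (1−2)² = 25 + 1 = 26
89 > 26, so B is closer.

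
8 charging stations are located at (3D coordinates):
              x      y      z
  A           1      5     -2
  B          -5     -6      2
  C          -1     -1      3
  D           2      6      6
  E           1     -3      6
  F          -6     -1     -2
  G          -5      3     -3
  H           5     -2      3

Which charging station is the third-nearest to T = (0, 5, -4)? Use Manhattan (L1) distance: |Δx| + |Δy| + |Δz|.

d(T,A) = |0−1| + |5−5| + |-4−(-2)| = 1 + 0 + 2 = 3
d(T,B) = |0−(-5)| + |5−(-6)| + |-4−2| = 5 + 11 + 6 = 22
d(T,C) = |0−(-1)| + |5−(-1)| + |-4−3| = 1 + 6 + 7 = 14
d(T,D) = |0−2| + |5−6| + |-4−6| = 2 + 1 + 10 = 13
d(T,E) = |0−1| + |5−(-3)| + |-4−6| = 1 + 8 + 10 = 19
d(T,F) = |0−(-6)| + |5−(-1)| + |-4−(-2)| = 6 + 6 + 2 = 14
d(T,G) = |0−(-5)| + |5−3| + |-4−(-3)| = 5 + 2 + 1 = 8
d(T,H) = |0−5| + |5−(-2)| + |-4−3| = 5 + 7 + 7 = 19
Sorted ascending: A, G, D, C, … — the third-nearest is D.

D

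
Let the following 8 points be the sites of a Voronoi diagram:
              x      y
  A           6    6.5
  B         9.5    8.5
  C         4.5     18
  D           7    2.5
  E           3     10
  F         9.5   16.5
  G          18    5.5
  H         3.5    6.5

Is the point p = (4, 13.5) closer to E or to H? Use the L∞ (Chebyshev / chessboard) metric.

d(p,E) = max(1, 3.5) = 3.5
d(p,H) = max(0.5, 7) = 7
3.5 < 7, so E is closer.

E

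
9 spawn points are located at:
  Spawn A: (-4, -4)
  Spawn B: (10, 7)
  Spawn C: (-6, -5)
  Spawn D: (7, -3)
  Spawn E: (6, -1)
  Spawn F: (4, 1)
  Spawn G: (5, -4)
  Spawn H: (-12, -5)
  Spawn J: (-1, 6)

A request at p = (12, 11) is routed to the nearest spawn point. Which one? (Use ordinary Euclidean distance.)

Spawn B

Compare squared distances (the ordering matches that of the actual distances):
d²(p, Spawn A) = 256 + 225 = 481
d²(p, Spawn B) = 4 + 16 = 20
d²(p, Spawn C) = 324 + 256 = 580
d²(p, Spawn D) = 25 + 196 = 221
d²(p, Spawn E) = 36 + 144 = 180
d²(p, Spawn F) = 64 + 100 = 164
d²(p, Spawn G) = 49 + 225 = 274
d²(p, Spawn H) = 576 + 256 = 832
d²(p, Spawn J) = 169 + 25 = 194
The smallest is to Spawn B, so p lies in the Voronoi region of Spawn B.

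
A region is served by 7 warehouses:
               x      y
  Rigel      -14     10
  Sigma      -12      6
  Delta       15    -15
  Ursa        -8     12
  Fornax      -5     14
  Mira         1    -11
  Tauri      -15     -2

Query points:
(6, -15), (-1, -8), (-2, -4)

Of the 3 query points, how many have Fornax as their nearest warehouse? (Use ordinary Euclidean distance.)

(6, -15) — d² to each: Rigel:1025, Sigma:765, Delta:81, Ursa:925, Fornax:962, Mira:41, Tauri:610 → nearest is Mira
(-1, -8) — d² to each: Rigel:493, Sigma:317, Delta:305, Ursa:449, Fornax:500, Mira:13, Tauri:232 → nearest is Mira
(-2, -4) — d² to each: Rigel:340, Sigma:200, Delta:410, Ursa:292, Fornax:333, Mira:58, Tauri:173 → nearest is Mira
0 of the 3 points have Fornax as nearest.

0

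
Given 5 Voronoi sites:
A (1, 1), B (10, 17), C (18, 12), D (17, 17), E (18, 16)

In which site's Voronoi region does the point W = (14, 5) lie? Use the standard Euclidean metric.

Compare squared distances (the ordering matches that of the actual distances):
|WA|² = (14−1)² + (5−1)² = 169 + 16 = 185
|WB|² = (14−10)² + (5−17)² = 16 + 144 = 160
|WC|² = (14−18)² + (5−12)² = 16 + 49 = 65
|WD|² = (14−17)² + (5−17)² = 9 + 144 = 153
|WE|² = (14−18)² + (5−16)² = 16 + 121 = 137
The smallest is to C, so W lies in the Voronoi region of C.

C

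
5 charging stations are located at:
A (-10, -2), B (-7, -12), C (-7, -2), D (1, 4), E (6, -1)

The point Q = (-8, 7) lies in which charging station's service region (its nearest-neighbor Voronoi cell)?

C

Compare squared distances (the ordering matches that of the actual distances):
|QA|² = (-8−(-10))² + (7−(-2))² = 4 + 81 = 85
|QB|² = (-8−(-7))² + (7−(-12))² = 1 + 361 = 362
|QC|² = (-8−(-7))² + (7−(-2))² = 1 + 81 = 82
|QD|² = (-8−1)² + (7−4)² = 81 + 9 = 90
|QE|² = (-8−6)² + (7−(-1))² = 196 + 64 = 260
Minimum is at C.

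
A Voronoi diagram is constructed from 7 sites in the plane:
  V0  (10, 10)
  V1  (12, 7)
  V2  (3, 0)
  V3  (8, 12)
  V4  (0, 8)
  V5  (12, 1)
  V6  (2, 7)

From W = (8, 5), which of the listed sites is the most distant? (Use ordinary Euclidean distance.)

Since √ is increasing, it suffices to compare squared distances:
|WV0|² = (8−10)² + (5−10)² = 4 + 25 = 29
|WV1|² = (8−12)² + (5−7)² = 16 + 4 = 20
|WV2|² = (8−3)² + (5−0)² = 25 + 25 = 50
|WV3|² = (8−8)² + (5−12)² = 0 + 49 = 49
|WV4|² = (8−0)² + (5−8)² = 64 + 9 = 73
|WV5|² = (8−12)² + (5−1)² = 16 + 16 = 32
|WV6|² = (8−2)² + (5−7)² = 36 + 4 = 40
The largest is to V4.

V4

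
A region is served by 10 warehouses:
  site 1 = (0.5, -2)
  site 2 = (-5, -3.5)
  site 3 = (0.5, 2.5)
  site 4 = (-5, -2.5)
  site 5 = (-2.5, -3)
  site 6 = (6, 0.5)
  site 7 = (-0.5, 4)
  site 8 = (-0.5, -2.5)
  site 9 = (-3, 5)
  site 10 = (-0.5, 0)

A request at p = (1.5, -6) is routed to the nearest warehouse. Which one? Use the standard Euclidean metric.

site 8

Squared Euclidean distances:
d²(p, site 1) = 1 + 16 = 17
d²(p, site 2) = 42.25 + 6.25 = 48.5
d²(p, site 3) = 1 + 72.25 = 73.25
d²(p, site 4) = 42.25 + 12.25 = 54.5
d²(p, site 5) = 16 + 9 = 25
d²(p, site 6) = 20.25 + 42.25 = 62.5
d²(p, site 7) = 4 + 100 = 104
d²(p, site 8) = 4 + 12.25 = 16.25
d²(p, site 9) = 20.25 + 121 = 141.25
d²(p, site 10) = 4 + 36 = 40
The smallest is to site 8, so p lies in the Voronoi region of site 8.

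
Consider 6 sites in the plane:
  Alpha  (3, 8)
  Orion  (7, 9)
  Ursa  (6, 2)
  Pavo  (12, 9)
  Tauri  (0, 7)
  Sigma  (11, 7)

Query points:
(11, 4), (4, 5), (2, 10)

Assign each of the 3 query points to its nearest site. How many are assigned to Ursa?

0

(11, 4) — d² to each: Alpha:80, Orion:41, Ursa:29, Pavo:26, Tauri:130, Sigma:9 → nearest is Sigma
(4, 5) — d² to each: Alpha:10, Orion:25, Ursa:13, Pavo:80, Tauri:20, Sigma:53 → nearest is Alpha
(2, 10) — d² to each: Alpha:5, Orion:26, Ursa:80, Pavo:101, Tauri:13, Sigma:90 → nearest is Alpha
0 of the 3 points have Ursa as nearest.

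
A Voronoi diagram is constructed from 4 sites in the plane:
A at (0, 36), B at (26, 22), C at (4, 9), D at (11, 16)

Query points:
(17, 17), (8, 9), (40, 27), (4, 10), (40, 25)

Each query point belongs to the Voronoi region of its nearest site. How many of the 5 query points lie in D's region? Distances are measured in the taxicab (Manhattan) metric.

1

(17, 17) — d to each: A:36, B:14, C:21, D:7 → nearest is D
(8, 9) — d to each: A:35, B:31, C:4, D:10 → nearest is C
(40, 27) — d to each: A:49, B:19, C:54, D:40 → nearest is B
(4, 10) — d to each: A:30, B:34, C:1, D:13 → nearest is C
(40, 25) — d to each: A:51, B:17, C:52, D:38 → nearest is B
1 of the 5 points has D as nearest.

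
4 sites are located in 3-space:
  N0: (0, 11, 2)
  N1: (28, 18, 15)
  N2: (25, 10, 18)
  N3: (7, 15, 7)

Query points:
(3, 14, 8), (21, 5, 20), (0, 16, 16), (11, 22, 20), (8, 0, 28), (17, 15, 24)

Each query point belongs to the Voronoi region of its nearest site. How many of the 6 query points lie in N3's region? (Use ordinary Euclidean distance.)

3

(3, 14, 8) — d² to each: N0:54, N1:690, N2:600, N3:18 → nearest is N3
(21, 5, 20) — d² to each: N0:801, N1:243, N2:45, N3:465 → nearest is N2
(0, 16, 16) — d² to each: N0:221, N1:789, N2:665, N3:131 → nearest is N3
(11, 22, 20) — d² to each: N0:566, N1:330, N2:344, N3:234 → nearest is N3
(8, 0, 28) — d² to each: N0:861, N1:893, N2:489, N3:667 → nearest is N2
(17, 15, 24) — d² to each: N0:789, N1:211, N2:125, N3:389 → nearest is N2
3 of the 6 points have N3 as nearest.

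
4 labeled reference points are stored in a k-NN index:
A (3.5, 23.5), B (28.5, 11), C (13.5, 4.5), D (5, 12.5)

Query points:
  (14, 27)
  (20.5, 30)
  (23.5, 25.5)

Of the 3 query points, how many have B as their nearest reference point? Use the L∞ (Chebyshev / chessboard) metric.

(14, 27) — d to each: A:10.5, B:16, C:22.5, D:14.5 → nearest is A
(20.5, 30) — d to each: A:17, B:19, C:25.5, D:17.5 → nearest is A
(23.5, 25.5) — d to each: A:20, B:14.5, C:21, D:18.5 → nearest is B
1 of the 3 points has B as nearest.

1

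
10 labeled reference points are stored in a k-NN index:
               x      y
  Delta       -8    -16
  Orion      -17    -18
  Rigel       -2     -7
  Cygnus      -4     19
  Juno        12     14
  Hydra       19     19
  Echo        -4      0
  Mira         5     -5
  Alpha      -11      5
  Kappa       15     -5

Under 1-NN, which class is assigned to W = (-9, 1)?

Alpha

Since √ is increasing, it suffices to compare squared distances:
d²(W, Delta) = 1 + 289 = 290
d²(W, Orion) = 64 + 361 = 425
d²(W, Rigel) = 49 + 64 = 113
d²(W, Cygnus) = 25 + 324 = 349
d²(W, Juno) = 441 + 169 = 610
d²(W, Hydra) = 784 + 324 = 1108
d²(W, Echo) = 25 + 1 = 26
d²(W, Mira) = 196 + 36 = 232
d²(W, Alpha) = 4 + 16 = 20
d²(W, Kappa) = 576 + 36 = 612
Alpha is nearest.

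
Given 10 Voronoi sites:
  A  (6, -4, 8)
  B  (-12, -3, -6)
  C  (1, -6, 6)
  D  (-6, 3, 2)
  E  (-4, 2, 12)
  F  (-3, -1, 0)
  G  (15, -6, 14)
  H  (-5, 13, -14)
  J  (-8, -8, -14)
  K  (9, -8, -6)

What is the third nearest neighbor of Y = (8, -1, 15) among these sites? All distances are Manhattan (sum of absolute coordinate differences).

d(Y,A) = 2 + 3 + 7 = 12
d(Y,B) = 20 + 2 + 21 = 43
d(Y,C) = 7 + 5 + 9 = 21
d(Y,D) = 14 + 4 + 13 = 31
d(Y,E) = 12 + 3 + 3 = 18
d(Y,F) = 11 + 0 + 15 = 26
d(Y,G) = 7 + 5 + 1 = 13
d(Y,H) = 13 + 14 + 29 = 56
d(Y,J) = 16 + 7 + 29 = 52
d(Y,K) = 1 + 7 + 21 = 29
Sorted ascending: A, G, E, C, … — the third-nearest is E.

E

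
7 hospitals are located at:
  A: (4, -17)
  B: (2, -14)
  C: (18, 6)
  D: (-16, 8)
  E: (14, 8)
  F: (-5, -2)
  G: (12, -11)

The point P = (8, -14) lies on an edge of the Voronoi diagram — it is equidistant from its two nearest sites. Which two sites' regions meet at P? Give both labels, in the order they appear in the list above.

A and G

Squared distances from P to each site:
|PA|² = (8−4)² + (-14−(-17))² = 16 + 9 = 25
|PB|² = (8−2)² + (-14−(-14))² = 36 + 0 = 36
|PC|² = (8−18)² + (-14−6)² = 100 + 400 = 500
|PD|² = (8−(-16))² + (-14−8)² = 576 + 484 = 1060
|PE|² = (8−14)² + (-14−8)² = 36 + 484 = 520
|PF|² = (8−(-5))² + (-14−(-2))² = 169 + 144 = 313
|PG|² = (8−12)² + (-14−(-11))² = 16 + 9 = 25
P is equidistant from A and G (both at squared distance 25), and every other site is strictly farther — so P lies on the A–G Voronoi edge.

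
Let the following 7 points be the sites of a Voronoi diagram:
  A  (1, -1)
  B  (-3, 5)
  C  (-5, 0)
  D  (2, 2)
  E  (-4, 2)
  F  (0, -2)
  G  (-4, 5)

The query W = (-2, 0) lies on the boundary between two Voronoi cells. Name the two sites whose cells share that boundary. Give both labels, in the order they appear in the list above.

E and F

Squared distances from W to each site:
|WA|² = (-2−1)² + (0−(-1))² = 9 + 1 = 10
|WB|² = (-2−(-3))² + (0−5)² = 1 + 25 = 26
|WC|² = (-2−(-5))² + (0−0)² = 9 + 0 = 9
|WD|² = (-2−2)² + (0−2)² = 16 + 4 = 20
|WE|² = (-2−(-4))² + (0−2)² = 4 + 4 = 8
|WF|² = (-2−0)² + (0−(-2))² = 4 + 4 = 8
|WG|² = (-2−(-4))² + (0−5)² = 4 + 25 = 29
W is equidistant from E and F (both at squared distance 8), and every other site is strictly farther — so W lies on the E–F Voronoi edge.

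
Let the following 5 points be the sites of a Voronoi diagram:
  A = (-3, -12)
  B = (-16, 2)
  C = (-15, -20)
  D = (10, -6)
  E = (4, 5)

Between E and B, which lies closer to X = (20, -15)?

E

Compare squared distances:
|XE|² = (20−4)² + (-15−5)² = 256 + 400 = 656
|XB|² = (20−(-16))² + (-15−2)² = 1296 + 289 = 1585
656 < 1585, so E is closer.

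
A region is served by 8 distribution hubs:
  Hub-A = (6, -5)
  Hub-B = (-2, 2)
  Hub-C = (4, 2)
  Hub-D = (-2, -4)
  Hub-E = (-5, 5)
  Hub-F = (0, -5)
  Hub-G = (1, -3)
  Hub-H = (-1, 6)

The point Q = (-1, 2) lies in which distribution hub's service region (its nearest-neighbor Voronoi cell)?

Hub-B

Squared Euclidean distances:
d²(Q, Hub-A) = 49 + 49 = 98
d²(Q, Hub-B) = 1 + 0 = 1
d²(Q, Hub-C) = 25 + 0 = 25
d²(Q, Hub-D) = 1 + 36 = 37
d²(Q, Hub-E) = 16 + 9 = 25
d²(Q, Hub-F) = 1 + 49 = 50
d²(Q, Hub-G) = 4 + 25 = 29
d²(Q, Hub-H) = 0 + 16 = 16
Hub-B is nearest.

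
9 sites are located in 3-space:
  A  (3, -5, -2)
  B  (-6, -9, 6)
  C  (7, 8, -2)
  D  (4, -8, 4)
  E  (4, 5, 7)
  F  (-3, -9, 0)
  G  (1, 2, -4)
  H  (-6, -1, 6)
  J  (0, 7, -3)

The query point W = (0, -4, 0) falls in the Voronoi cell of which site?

A

Squared Euclidean distances:
|WA|² = (0−3)² + (-4−(-5))² + (0−(-2))² = 9 + 1 + 4 = 14
|WB|² = (0−(-6))² + (-4−(-9))² + (0−6)² = 36 + 25 + 36 = 97
|WC|² = (0−7)² + (-4−8)² + (0−(-2))² = 49 + 144 + 4 = 197
|WD|² = (0−4)² + (-4−(-8))² + (0−4)² = 16 + 16 + 16 = 48
|WE|² = (0−4)² + (-4−5)² + (0−7)² = 16 + 81 + 49 = 146
|WF|² = (0−(-3))² + (-4−(-9))² + (0−0)² = 9 + 25 + 0 = 34
|WG|² = (0−1)² + (-4−2)² + (0−(-4))² = 1 + 36 + 16 = 53
|WH|² = (0−(-6))² + (-4−(-1))² + (0−6)² = 36 + 9 + 36 = 81
|WJ|² = (0−0)² + (-4−7)² + (0−(-3))² = 0 + 121 + 9 = 130
Minimum is at A.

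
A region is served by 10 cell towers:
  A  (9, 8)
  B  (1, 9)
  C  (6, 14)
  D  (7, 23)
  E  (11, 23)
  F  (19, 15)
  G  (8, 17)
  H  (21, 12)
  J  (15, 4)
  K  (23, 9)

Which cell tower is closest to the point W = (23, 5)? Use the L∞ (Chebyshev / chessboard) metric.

K

d(W,A) = max(14, 3) = 14
d(W,B) = max(22, 4) = 22
d(W,C) = max(17, 9) = 17
d(W,D) = max(16, 18) = 18
d(W,E) = max(12, 18) = 18
d(W,F) = max(4, 10) = 10
d(W,G) = max(15, 12) = 15
d(W,H) = max(2, 7) = 7
d(W,J) = max(8, 1) = 8
d(W,K) = max(0, 4) = 4
Minimum is at K.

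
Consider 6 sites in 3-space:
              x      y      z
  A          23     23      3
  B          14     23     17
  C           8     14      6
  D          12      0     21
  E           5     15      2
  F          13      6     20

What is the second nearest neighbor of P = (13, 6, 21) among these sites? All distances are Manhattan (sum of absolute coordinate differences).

d(P,A) = |13−23| + |6−23| + |21−3| = 10 + 17 + 18 = 45
d(P,B) = |13−14| + |6−23| + |21−17| = 1 + 17 + 4 = 22
d(P,C) = |13−8| + |6−14| + |21−6| = 5 + 8 + 15 = 28
d(P,D) = |13−12| + |6−0| + |21−21| = 1 + 6 + 0 = 7
d(P,E) = |13−5| + |6−15| + |21−2| = 8 + 9 + 19 = 36
d(P,F) = |13−13| + |6−6| + |21−20| = 0 + 0 + 1 = 1
Sorted ascending: F, D, B, … — the second-nearest is D.

D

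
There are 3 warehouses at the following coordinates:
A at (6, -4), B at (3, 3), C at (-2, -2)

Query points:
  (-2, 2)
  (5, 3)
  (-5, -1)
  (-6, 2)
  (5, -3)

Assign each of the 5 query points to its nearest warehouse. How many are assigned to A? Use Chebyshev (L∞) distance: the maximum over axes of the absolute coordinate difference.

(-2, 2) — d to each: A:8, B:5, C:4 → nearest is C
(5, 3) — d to each: A:7, B:2, C:7 → nearest is B
(-5, -1) — d to each: A:11, B:8, C:3 → nearest is C
(-6, 2) — d to each: A:12, B:9, C:4 → nearest is C
(5, -3) — d to each: A:1, B:6, C:7 → nearest is A
1 of the 5 points has A as nearest.

1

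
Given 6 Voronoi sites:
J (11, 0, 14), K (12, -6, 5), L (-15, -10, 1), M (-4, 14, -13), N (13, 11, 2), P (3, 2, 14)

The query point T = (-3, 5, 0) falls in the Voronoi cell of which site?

Compare squared distances (the ordering matches that of the actual distances):
|TJ|² = (-3−11)² + (5−0)² + (0−14)² = 196 + 25 + 196 = 417
|TK|² = (-3−12)² + (5−(-6))² + (0−5)² = 225 + 121 + 25 = 371
|TL|² = (-3−(-15))² + (5−(-10))² + (0−1)² = 144 + 225 + 1 = 370
|TM|² = (-3−(-4))² + (5−14)² + (0−(-13))² = 1 + 81 + 169 = 251
|TN|² = (-3−13)² + (5−11)² + (0−2)² = 256 + 36 + 4 = 296
|TP|² = (-3−3)² + (5−2)² + (0−14)² = 36 + 9 + 196 = 241
The smallest is to P, so T lies in the Voronoi region of P.

P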